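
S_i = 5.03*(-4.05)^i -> [5.03, -20.37, 82.5, -334.14, 1353.28]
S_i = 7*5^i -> [7, 35, 175, 875, 4375]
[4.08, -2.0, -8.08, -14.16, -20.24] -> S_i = 4.08 + -6.08*i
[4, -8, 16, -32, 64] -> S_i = 4*-2^i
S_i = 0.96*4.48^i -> [0.96, 4.3, 19.27, 86.32, 386.71]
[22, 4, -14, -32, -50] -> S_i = 22 + -18*i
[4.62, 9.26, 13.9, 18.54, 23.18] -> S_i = 4.62 + 4.64*i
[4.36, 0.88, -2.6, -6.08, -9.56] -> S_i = 4.36 + -3.48*i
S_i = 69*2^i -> [69, 138, 276, 552, 1104]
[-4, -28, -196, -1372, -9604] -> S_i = -4*7^i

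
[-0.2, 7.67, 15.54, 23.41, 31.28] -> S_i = -0.20 + 7.87*i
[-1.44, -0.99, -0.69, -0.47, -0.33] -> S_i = -1.44*0.69^i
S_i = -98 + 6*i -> [-98, -92, -86, -80, -74]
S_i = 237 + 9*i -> [237, 246, 255, 264, 273]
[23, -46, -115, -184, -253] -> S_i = 23 + -69*i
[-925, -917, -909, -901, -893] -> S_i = -925 + 8*i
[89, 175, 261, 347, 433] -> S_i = 89 + 86*i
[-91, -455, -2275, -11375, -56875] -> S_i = -91*5^i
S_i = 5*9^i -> [5, 45, 405, 3645, 32805]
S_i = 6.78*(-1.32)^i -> [6.78, -8.95, 11.81, -15.59, 20.58]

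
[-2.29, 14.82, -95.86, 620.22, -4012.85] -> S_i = -2.29*(-6.47)^i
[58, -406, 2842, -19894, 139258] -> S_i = 58*-7^i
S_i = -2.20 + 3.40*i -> [-2.2, 1.2, 4.6, 8.0, 11.4]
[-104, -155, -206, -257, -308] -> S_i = -104 + -51*i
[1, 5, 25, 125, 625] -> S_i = 1*5^i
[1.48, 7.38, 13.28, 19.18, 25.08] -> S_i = 1.48 + 5.90*i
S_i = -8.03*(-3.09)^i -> [-8.03, 24.81, -76.67, 236.91, -732.06]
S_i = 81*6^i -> [81, 486, 2916, 17496, 104976]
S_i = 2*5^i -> [2, 10, 50, 250, 1250]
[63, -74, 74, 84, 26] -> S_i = Random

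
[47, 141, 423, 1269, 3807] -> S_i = 47*3^i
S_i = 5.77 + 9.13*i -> [5.77, 14.9, 24.03, 33.16, 42.29]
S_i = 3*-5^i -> [3, -15, 75, -375, 1875]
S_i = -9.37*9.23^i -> [-9.37, -86.49, -798.26, -7367.92, -68005.87]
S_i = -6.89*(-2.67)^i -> [-6.89, 18.4, -49.12, 131.15, -350.16]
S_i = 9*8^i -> [9, 72, 576, 4608, 36864]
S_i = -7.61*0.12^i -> [-7.61, -0.91, -0.11, -0.01, -0.0]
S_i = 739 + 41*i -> [739, 780, 821, 862, 903]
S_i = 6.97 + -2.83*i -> [6.97, 4.14, 1.31, -1.52, -4.35]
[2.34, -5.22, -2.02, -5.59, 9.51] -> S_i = Random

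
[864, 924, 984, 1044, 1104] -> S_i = 864 + 60*i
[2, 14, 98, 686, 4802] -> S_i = 2*7^i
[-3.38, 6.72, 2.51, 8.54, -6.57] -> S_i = Random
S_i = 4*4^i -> [4, 16, 64, 256, 1024]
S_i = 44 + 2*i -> [44, 46, 48, 50, 52]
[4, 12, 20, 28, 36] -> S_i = 4 + 8*i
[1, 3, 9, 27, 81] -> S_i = 1*3^i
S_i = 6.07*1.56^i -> [6.07, 9.47, 14.77, 23.04, 35.95]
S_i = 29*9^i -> [29, 261, 2349, 21141, 190269]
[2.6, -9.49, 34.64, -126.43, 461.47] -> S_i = 2.60*(-3.65)^i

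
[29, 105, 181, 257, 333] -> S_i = 29 + 76*i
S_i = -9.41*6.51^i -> [-9.41, -61.26, -398.8, -2596.17, -16901.05]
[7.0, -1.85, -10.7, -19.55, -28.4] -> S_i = 7.00 + -8.85*i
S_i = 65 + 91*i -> [65, 156, 247, 338, 429]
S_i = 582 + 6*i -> [582, 588, 594, 600, 606]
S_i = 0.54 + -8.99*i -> [0.54, -8.45, -17.44, -26.43, -35.42]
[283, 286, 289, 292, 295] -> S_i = 283 + 3*i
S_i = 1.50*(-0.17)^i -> [1.5, -0.26, 0.04, -0.01, 0.0]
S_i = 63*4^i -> [63, 252, 1008, 4032, 16128]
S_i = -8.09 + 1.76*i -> [-8.09, -6.33, -4.57, -2.81, -1.05]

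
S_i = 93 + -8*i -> [93, 85, 77, 69, 61]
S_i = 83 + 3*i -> [83, 86, 89, 92, 95]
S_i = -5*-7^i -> [-5, 35, -245, 1715, -12005]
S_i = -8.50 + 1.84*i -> [-8.5, -6.66, -4.82, -2.98, -1.14]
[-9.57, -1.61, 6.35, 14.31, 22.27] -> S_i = -9.57 + 7.96*i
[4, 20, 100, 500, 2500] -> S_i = 4*5^i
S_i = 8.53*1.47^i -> [8.53, 12.54, 18.43, 27.1, 39.83]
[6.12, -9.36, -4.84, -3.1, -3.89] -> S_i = Random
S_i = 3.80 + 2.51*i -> [3.8, 6.31, 8.82, 11.33, 13.84]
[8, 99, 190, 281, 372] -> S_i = 8 + 91*i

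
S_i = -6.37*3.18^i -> [-6.37, -20.26, -64.42, -204.84, -651.4]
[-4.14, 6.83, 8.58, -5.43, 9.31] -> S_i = Random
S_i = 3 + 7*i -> [3, 10, 17, 24, 31]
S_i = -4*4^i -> [-4, -16, -64, -256, -1024]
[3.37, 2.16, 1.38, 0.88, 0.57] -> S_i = 3.37*0.64^i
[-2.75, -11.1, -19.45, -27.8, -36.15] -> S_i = -2.75 + -8.35*i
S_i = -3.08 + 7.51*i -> [-3.08, 4.43, 11.94, 19.45, 26.96]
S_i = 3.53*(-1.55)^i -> [3.53, -5.47, 8.48, -13.15, 20.38]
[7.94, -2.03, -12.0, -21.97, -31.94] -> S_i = 7.94 + -9.97*i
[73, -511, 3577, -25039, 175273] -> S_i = 73*-7^i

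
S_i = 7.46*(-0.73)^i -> [7.46, -5.45, 3.98, -2.9, 2.12]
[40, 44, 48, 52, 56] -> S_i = 40 + 4*i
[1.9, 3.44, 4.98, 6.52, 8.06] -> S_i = 1.90 + 1.54*i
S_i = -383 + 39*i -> [-383, -344, -305, -266, -227]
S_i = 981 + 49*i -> [981, 1030, 1079, 1128, 1177]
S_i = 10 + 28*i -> [10, 38, 66, 94, 122]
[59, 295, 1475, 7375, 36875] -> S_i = 59*5^i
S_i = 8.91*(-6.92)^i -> [8.91, -61.66, 426.67, -2952.54, 20431.59]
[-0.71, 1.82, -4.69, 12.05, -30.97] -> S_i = -0.71*(-2.57)^i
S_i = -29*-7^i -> [-29, 203, -1421, 9947, -69629]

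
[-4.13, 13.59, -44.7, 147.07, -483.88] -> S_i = -4.13*(-3.29)^i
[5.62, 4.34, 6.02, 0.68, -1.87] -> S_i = Random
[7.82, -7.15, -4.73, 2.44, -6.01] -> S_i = Random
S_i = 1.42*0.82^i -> [1.42, 1.16, 0.95, 0.78, 0.64]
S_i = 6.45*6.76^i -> [6.45, 43.6, 294.75, 1992.51, 13469.35]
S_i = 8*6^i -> [8, 48, 288, 1728, 10368]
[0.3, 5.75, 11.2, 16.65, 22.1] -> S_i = 0.30 + 5.45*i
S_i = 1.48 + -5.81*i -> [1.48, -4.33, -10.14, -15.95, -21.76]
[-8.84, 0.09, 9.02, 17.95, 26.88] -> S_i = -8.84 + 8.93*i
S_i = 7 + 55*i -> [7, 62, 117, 172, 227]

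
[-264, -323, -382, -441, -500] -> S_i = -264 + -59*i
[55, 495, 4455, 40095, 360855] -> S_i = 55*9^i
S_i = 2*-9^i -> [2, -18, 162, -1458, 13122]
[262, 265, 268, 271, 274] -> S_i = 262 + 3*i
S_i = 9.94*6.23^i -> [9.94, 61.93, 385.8, 2403.54, 14974.03]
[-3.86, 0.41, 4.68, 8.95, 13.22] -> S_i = -3.86 + 4.27*i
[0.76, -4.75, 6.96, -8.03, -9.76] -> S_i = Random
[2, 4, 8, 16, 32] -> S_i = 2*2^i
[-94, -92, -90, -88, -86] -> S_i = -94 + 2*i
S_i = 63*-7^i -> [63, -441, 3087, -21609, 151263]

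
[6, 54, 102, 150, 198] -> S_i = 6 + 48*i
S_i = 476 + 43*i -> [476, 519, 562, 605, 648]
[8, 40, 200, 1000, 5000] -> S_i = 8*5^i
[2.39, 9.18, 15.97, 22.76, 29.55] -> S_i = 2.39 + 6.79*i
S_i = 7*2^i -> [7, 14, 28, 56, 112]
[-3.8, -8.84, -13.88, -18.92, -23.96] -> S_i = -3.80 + -5.04*i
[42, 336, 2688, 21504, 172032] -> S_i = 42*8^i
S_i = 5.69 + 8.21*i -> [5.69, 13.9, 22.11, 30.32, 38.53]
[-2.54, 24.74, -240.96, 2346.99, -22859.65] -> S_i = -2.54*(-9.74)^i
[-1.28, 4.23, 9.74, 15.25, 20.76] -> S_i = -1.28 + 5.51*i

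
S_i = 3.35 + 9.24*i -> [3.35, 12.59, 21.83, 31.07, 40.31]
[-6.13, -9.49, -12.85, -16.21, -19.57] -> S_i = -6.13 + -3.36*i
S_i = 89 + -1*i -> [89, 88, 87, 86, 85]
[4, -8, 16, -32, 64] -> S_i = 4*-2^i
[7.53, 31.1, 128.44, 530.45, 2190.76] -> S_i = 7.53*4.13^i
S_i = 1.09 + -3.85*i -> [1.09, -2.76, -6.61, -10.46, -14.31]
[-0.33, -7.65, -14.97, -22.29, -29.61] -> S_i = -0.33 + -7.32*i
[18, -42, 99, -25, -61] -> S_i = Random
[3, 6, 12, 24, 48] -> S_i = 3*2^i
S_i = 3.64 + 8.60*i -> [3.64, 12.24, 20.84, 29.44, 38.04]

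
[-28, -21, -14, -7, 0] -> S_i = -28 + 7*i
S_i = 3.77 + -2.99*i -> [3.77, 0.78, -2.21, -5.2, -8.19]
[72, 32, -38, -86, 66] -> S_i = Random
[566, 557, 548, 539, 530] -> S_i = 566 + -9*i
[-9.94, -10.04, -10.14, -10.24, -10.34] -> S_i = -9.94*1.01^i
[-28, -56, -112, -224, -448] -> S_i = -28*2^i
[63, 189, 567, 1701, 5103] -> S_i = 63*3^i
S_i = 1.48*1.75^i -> [1.48, 2.59, 4.53, 7.93, 13.88]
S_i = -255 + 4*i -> [-255, -251, -247, -243, -239]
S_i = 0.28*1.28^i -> [0.28, 0.36, 0.46, 0.59, 0.75]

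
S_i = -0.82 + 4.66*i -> [-0.82, 3.84, 8.5, 13.16, 17.82]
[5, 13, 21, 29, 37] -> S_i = 5 + 8*i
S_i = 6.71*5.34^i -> [6.71, 35.83, 191.34, 1021.75, 5456.17]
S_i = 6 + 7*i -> [6, 13, 20, 27, 34]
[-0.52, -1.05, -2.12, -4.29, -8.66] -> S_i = -0.52*2.02^i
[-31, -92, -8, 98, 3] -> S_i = Random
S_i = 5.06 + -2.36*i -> [5.06, 2.7, 0.34, -2.02, -4.38]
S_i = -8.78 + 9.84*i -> [-8.78, 1.06, 10.9, 20.74, 30.58]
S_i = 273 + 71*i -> [273, 344, 415, 486, 557]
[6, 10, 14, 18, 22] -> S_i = 6 + 4*i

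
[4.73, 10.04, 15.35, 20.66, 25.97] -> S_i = 4.73 + 5.31*i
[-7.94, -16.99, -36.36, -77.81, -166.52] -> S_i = -7.94*2.14^i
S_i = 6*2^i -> [6, 12, 24, 48, 96]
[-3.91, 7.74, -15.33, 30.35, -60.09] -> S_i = -3.91*(-1.98)^i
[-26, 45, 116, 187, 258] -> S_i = -26 + 71*i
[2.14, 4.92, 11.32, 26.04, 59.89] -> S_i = 2.14*2.30^i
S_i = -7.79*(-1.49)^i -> [-7.79, 11.61, -17.29, 25.77, -38.4]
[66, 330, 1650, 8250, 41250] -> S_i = 66*5^i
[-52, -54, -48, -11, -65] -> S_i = Random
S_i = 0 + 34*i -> [0, 34, 68, 102, 136]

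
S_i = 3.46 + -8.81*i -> [3.46, -5.35, -14.16, -22.97, -31.78]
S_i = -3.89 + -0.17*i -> [-3.89, -4.06, -4.23, -4.4, -4.57]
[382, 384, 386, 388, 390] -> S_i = 382 + 2*i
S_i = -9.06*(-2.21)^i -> [-9.06, 20.02, -44.25, 97.79, -216.12]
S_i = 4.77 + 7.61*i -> [4.77, 12.38, 19.99, 27.6, 35.21]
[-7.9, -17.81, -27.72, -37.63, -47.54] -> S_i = -7.90 + -9.91*i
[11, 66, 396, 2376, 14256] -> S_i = 11*6^i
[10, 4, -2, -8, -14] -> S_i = 10 + -6*i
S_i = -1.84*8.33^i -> [-1.84, -15.33, -127.68, -1063.54, -8859.27]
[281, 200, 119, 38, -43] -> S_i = 281 + -81*i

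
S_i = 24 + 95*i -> [24, 119, 214, 309, 404]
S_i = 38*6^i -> [38, 228, 1368, 8208, 49248]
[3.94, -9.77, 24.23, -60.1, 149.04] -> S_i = 3.94*(-2.48)^i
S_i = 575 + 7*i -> [575, 582, 589, 596, 603]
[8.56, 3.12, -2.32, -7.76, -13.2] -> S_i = 8.56 + -5.44*i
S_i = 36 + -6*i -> [36, 30, 24, 18, 12]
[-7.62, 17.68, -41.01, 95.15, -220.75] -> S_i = -7.62*(-2.32)^i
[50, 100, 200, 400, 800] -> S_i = 50*2^i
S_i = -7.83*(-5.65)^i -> [-7.83, 44.24, -249.95, 1412.24, -7979.13]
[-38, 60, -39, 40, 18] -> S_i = Random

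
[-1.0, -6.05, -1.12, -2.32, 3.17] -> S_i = Random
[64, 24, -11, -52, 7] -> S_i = Random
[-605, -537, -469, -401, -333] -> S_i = -605 + 68*i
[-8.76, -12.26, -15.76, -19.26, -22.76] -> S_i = -8.76 + -3.50*i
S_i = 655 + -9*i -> [655, 646, 637, 628, 619]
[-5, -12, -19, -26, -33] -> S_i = -5 + -7*i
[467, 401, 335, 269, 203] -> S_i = 467 + -66*i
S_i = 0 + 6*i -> [0, 6, 12, 18, 24]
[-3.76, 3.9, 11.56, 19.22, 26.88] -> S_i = -3.76 + 7.66*i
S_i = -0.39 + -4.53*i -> [-0.39, -4.92, -9.45, -13.98, -18.51]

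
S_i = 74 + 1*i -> [74, 75, 76, 77, 78]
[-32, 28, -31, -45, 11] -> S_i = Random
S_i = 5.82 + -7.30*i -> [5.82, -1.48, -8.78, -16.08, -23.38]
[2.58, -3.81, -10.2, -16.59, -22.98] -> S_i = 2.58 + -6.39*i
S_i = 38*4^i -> [38, 152, 608, 2432, 9728]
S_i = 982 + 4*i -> [982, 986, 990, 994, 998]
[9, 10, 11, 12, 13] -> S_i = 9 + 1*i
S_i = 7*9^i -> [7, 63, 567, 5103, 45927]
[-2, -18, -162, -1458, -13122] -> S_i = -2*9^i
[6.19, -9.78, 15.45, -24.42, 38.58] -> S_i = 6.19*(-1.58)^i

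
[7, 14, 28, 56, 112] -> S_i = 7*2^i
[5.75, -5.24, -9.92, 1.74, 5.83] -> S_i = Random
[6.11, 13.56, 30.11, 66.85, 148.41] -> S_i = 6.11*2.22^i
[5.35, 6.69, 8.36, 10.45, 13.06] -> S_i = 5.35*1.25^i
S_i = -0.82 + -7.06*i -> [-0.82, -7.88, -14.94, -22.0, -29.06]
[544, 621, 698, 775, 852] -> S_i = 544 + 77*i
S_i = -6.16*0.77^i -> [-6.16, -4.74, -3.65, -2.81, -2.17]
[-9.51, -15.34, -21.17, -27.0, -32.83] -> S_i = -9.51 + -5.83*i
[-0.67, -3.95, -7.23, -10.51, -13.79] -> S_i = -0.67 + -3.28*i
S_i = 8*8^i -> [8, 64, 512, 4096, 32768]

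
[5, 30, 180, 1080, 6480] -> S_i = 5*6^i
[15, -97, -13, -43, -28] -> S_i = Random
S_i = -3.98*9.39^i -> [-3.98, -37.37, -350.92, -3295.19, -30941.79]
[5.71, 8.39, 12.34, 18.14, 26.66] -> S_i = 5.71*1.47^i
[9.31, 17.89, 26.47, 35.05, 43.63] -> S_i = 9.31 + 8.58*i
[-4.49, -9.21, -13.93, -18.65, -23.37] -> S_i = -4.49 + -4.72*i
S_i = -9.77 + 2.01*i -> [-9.77, -7.76, -5.75, -3.74, -1.73]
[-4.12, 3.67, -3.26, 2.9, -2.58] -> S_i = -4.12*(-0.89)^i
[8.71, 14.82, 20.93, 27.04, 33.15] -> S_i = 8.71 + 6.11*i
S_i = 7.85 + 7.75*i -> [7.85, 15.6, 23.35, 31.1, 38.85]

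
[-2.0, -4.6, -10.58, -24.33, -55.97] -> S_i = -2.00*2.30^i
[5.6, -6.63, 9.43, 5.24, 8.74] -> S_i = Random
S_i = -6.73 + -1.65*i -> [-6.73, -8.38, -10.03, -11.68, -13.33]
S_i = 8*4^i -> [8, 32, 128, 512, 2048]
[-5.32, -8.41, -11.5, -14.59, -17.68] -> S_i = -5.32 + -3.09*i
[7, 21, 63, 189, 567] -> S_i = 7*3^i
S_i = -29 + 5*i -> [-29, -24, -19, -14, -9]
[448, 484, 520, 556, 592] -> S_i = 448 + 36*i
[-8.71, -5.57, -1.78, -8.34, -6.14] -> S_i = Random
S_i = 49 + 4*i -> [49, 53, 57, 61, 65]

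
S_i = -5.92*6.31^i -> [-5.92, -37.36, -235.71, -1487.34, -9385.11]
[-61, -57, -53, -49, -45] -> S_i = -61 + 4*i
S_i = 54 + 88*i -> [54, 142, 230, 318, 406]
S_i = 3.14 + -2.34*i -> [3.14, 0.8, -1.54, -3.88, -6.22]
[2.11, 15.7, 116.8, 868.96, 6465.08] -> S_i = 2.11*7.44^i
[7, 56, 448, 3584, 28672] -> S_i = 7*8^i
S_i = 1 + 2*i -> [1, 3, 5, 7, 9]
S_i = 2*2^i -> [2, 4, 8, 16, 32]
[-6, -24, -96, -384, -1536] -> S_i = -6*4^i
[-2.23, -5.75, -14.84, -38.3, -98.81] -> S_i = -2.23*2.58^i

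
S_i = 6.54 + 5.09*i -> [6.54, 11.63, 16.72, 21.81, 26.9]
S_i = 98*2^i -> [98, 196, 392, 784, 1568]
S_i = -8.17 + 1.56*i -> [-8.17, -6.61, -5.05, -3.49, -1.93]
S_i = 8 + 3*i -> [8, 11, 14, 17, 20]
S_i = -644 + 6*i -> [-644, -638, -632, -626, -620]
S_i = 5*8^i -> [5, 40, 320, 2560, 20480]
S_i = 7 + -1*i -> [7, 6, 5, 4, 3]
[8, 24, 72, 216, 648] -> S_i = 8*3^i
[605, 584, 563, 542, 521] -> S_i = 605 + -21*i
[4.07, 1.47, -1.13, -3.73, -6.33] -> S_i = 4.07 + -2.60*i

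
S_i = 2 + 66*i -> [2, 68, 134, 200, 266]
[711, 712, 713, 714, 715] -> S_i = 711 + 1*i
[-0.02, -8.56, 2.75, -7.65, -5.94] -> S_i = Random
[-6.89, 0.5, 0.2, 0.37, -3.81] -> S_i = Random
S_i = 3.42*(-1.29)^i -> [3.42, -4.41, 5.69, -7.34, 9.47]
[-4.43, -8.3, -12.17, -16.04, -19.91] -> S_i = -4.43 + -3.87*i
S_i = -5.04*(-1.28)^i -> [-5.04, 6.45, -8.26, 10.57, -13.53]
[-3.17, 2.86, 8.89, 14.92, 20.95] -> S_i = -3.17 + 6.03*i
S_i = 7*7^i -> [7, 49, 343, 2401, 16807]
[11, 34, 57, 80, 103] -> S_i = 11 + 23*i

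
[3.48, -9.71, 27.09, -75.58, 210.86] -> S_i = 3.48*(-2.79)^i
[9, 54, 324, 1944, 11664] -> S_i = 9*6^i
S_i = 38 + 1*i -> [38, 39, 40, 41, 42]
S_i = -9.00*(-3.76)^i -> [-9.0, 33.84, -127.24, 478.42, -1798.85]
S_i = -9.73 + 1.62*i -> [-9.73, -8.11, -6.49, -4.87, -3.25]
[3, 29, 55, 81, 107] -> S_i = 3 + 26*i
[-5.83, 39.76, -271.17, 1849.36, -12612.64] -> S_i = -5.83*(-6.82)^i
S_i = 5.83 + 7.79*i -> [5.83, 13.62, 21.41, 29.2, 36.99]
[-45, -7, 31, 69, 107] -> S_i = -45 + 38*i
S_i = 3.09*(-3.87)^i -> [3.09, -11.96, 46.28, -179.1, 693.11]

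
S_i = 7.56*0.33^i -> [7.56, 2.49, 0.82, 0.27, 0.09]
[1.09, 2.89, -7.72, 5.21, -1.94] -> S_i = Random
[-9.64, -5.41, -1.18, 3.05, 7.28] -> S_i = -9.64 + 4.23*i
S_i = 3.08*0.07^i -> [3.08, 0.22, 0.02, 0.0, 0.0]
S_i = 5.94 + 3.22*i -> [5.94, 9.16, 12.38, 15.6, 18.82]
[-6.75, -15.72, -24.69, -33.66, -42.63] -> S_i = -6.75 + -8.97*i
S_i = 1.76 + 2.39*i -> [1.76, 4.15, 6.54, 8.93, 11.32]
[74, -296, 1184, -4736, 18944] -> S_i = 74*-4^i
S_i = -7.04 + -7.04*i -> [-7.04, -14.08, -21.12, -28.16, -35.2]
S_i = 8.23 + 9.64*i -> [8.23, 17.87, 27.51, 37.15, 46.79]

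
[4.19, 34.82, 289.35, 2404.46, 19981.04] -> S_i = 4.19*8.31^i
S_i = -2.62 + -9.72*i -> [-2.62, -12.34, -22.06, -31.78, -41.5]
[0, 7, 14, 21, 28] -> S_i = 0 + 7*i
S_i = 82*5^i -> [82, 410, 2050, 10250, 51250]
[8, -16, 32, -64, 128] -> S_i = 8*-2^i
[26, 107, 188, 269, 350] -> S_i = 26 + 81*i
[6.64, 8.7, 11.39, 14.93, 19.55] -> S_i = 6.64*1.31^i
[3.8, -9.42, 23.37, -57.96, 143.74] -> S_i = 3.80*(-2.48)^i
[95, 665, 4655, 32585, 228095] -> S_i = 95*7^i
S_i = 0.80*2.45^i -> [0.8, 1.96, 4.8, 11.76, 28.82]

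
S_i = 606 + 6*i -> [606, 612, 618, 624, 630]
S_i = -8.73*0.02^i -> [-8.73, -0.17, -0.0, -0.0, -0.0]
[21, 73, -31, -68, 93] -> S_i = Random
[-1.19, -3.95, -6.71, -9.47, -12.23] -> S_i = -1.19 + -2.76*i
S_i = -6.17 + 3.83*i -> [-6.17, -2.34, 1.49, 5.32, 9.15]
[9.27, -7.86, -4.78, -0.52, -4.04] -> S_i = Random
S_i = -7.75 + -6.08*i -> [-7.75, -13.83, -19.91, -25.99, -32.07]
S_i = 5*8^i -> [5, 40, 320, 2560, 20480]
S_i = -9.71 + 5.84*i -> [-9.71, -3.87, 1.97, 7.81, 13.65]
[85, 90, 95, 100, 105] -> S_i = 85 + 5*i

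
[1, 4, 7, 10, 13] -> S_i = 1 + 3*i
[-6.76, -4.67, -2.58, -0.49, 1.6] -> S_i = -6.76 + 2.09*i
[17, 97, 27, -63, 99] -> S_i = Random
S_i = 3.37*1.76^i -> [3.37, 5.93, 10.44, 18.37, 32.34]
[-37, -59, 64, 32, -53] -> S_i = Random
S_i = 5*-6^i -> [5, -30, 180, -1080, 6480]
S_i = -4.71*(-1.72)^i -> [-4.71, 8.1, -13.93, 23.97, -41.22]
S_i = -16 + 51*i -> [-16, 35, 86, 137, 188]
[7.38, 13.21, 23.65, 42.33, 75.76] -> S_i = 7.38*1.79^i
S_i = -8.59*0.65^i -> [-8.59, -5.58, -3.63, -2.36, -1.53]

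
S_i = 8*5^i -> [8, 40, 200, 1000, 5000]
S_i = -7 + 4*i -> [-7, -3, 1, 5, 9]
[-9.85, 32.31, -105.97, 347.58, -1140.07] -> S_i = -9.85*(-3.28)^i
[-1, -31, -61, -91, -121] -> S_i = -1 + -30*i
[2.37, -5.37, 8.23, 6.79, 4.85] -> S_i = Random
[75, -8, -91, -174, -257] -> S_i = 75 + -83*i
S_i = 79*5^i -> [79, 395, 1975, 9875, 49375]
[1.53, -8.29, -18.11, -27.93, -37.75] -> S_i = 1.53 + -9.82*i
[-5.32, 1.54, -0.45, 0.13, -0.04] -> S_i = -5.32*(-0.29)^i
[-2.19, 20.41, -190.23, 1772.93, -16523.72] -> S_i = -2.19*(-9.32)^i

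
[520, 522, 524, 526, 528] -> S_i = 520 + 2*i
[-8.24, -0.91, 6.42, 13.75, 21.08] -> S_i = -8.24 + 7.33*i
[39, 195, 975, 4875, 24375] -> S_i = 39*5^i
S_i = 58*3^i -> [58, 174, 522, 1566, 4698]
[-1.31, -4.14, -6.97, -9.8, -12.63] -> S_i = -1.31 + -2.83*i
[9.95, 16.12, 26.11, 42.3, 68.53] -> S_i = 9.95*1.62^i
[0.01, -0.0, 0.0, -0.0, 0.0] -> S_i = 0.01*(-0.06)^i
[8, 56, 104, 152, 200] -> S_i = 8 + 48*i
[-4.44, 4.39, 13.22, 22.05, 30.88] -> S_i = -4.44 + 8.83*i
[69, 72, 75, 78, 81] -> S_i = 69 + 3*i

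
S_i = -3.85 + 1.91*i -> [-3.85, -1.94, -0.03, 1.88, 3.79]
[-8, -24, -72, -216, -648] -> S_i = -8*3^i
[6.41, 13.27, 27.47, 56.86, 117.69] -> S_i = 6.41*2.07^i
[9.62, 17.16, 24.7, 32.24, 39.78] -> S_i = 9.62 + 7.54*i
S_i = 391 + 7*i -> [391, 398, 405, 412, 419]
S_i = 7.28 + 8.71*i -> [7.28, 15.99, 24.7, 33.41, 42.12]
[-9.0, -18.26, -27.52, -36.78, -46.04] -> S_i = -9.00 + -9.26*i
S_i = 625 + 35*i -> [625, 660, 695, 730, 765]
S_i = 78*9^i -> [78, 702, 6318, 56862, 511758]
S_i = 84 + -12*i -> [84, 72, 60, 48, 36]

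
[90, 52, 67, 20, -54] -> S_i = Random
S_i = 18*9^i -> [18, 162, 1458, 13122, 118098]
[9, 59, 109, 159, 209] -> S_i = 9 + 50*i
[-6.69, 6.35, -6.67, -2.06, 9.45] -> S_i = Random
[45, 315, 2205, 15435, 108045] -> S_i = 45*7^i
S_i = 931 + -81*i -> [931, 850, 769, 688, 607]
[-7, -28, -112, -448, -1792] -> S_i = -7*4^i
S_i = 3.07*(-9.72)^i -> [3.07, -29.84, 290.05, -2819.27, 27403.34]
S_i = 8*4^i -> [8, 32, 128, 512, 2048]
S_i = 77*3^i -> [77, 231, 693, 2079, 6237]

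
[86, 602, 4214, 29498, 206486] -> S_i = 86*7^i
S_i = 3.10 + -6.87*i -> [3.1, -3.77, -10.64, -17.51, -24.38]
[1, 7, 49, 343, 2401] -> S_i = 1*7^i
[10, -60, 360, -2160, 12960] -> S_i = 10*-6^i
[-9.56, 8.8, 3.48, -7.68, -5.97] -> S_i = Random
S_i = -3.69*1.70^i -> [-3.69, -6.27, -10.66, -18.13, -30.82]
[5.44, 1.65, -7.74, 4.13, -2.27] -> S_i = Random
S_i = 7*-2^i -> [7, -14, 28, -56, 112]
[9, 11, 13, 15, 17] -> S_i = 9 + 2*i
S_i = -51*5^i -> [-51, -255, -1275, -6375, -31875]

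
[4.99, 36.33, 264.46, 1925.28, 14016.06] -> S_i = 4.99*7.28^i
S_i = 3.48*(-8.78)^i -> [3.48, -30.55, 268.27, -2355.39, 20680.32]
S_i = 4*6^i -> [4, 24, 144, 864, 5184]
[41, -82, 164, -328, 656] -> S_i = 41*-2^i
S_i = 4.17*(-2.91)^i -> [4.17, -12.13, 35.31, -102.76, 299.03]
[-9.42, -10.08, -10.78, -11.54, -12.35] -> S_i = -9.42*1.07^i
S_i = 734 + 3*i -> [734, 737, 740, 743, 746]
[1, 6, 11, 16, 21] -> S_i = 1 + 5*i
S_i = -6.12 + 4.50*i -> [-6.12, -1.62, 2.88, 7.38, 11.88]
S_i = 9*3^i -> [9, 27, 81, 243, 729]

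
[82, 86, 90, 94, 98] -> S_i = 82 + 4*i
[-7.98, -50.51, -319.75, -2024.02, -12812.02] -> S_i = -7.98*6.33^i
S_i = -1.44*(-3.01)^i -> [-1.44, 4.33, -13.05, 39.27, -118.2]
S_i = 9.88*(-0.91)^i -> [9.88, -8.99, 8.18, -7.45, 6.78]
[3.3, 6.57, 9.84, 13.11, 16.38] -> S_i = 3.30 + 3.27*i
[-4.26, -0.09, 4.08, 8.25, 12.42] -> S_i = -4.26 + 4.17*i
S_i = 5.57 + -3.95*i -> [5.57, 1.62, -2.33, -6.28, -10.23]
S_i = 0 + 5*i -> [0, 5, 10, 15, 20]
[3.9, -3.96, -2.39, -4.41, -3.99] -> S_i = Random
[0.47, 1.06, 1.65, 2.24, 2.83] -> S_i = 0.47 + 0.59*i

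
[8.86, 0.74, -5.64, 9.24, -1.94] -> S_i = Random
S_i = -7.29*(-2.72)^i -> [-7.29, 19.83, -53.93, 146.7, -399.03]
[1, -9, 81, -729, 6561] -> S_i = 1*-9^i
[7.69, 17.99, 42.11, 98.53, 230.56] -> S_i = 7.69*2.34^i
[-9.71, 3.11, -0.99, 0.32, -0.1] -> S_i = -9.71*(-0.32)^i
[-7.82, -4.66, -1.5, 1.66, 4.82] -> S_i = -7.82 + 3.16*i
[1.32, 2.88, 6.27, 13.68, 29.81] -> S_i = 1.32*2.18^i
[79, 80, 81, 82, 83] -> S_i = 79 + 1*i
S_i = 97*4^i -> [97, 388, 1552, 6208, 24832]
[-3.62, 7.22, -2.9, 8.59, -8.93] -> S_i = Random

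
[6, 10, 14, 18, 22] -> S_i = 6 + 4*i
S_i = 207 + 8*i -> [207, 215, 223, 231, 239]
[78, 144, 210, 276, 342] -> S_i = 78 + 66*i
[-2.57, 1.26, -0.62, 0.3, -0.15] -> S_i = -2.57*(-0.49)^i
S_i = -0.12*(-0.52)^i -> [-0.12, 0.06, -0.03, 0.02, -0.01]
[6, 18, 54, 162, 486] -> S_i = 6*3^i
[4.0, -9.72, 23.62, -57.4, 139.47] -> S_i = 4.00*(-2.43)^i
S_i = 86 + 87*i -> [86, 173, 260, 347, 434]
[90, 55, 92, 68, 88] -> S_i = Random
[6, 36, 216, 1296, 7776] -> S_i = 6*6^i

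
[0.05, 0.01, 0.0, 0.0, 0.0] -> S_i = 0.05*0.27^i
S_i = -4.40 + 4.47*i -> [-4.4, 0.07, 4.54, 9.01, 13.48]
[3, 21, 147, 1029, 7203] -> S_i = 3*7^i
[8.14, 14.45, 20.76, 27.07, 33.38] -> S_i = 8.14 + 6.31*i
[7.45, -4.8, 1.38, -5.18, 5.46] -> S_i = Random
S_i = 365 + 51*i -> [365, 416, 467, 518, 569]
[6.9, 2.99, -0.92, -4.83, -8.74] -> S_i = 6.90 + -3.91*i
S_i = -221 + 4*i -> [-221, -217, -213, -209, -205]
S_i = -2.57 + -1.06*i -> [-2.57, -3.63, -4.69, -5.75, -6.81]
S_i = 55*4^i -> [55, 220, 880, 3520, 14080]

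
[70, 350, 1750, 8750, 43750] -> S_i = 70*5^i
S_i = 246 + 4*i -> [246, 250, 254, 258, 262]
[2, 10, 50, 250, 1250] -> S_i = 2*5^i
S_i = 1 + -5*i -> [1, -4, -9, -14, -19]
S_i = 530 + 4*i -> [530, 534, 538, 542, 546]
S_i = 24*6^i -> [24, 144, 864, 5184, 31104]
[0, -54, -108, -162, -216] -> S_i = 0 + -54*i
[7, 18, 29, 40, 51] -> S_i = 7 + 11*i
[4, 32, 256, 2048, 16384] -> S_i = 4*8^i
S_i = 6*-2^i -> [6, -12, 24, -48, 96]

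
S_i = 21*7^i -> [21, 147, 1029, 7203, 50421]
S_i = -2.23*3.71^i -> [-2.23, -8.27, -30.69, -113.87, -422.47]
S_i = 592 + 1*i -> [592, 593, 594, 595, 596]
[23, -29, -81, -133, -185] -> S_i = 23 + -52*i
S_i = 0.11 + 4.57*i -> [0.11, 4.68, 9.25, 13.82, 18.39]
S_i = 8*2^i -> [8, 16, 32, 64, 128]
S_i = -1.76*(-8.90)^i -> [-1.76, 15.66, -139.41, 1240.75, -11042.63]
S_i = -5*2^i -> [-5, -10, -20, -40, -80]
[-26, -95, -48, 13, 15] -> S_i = Random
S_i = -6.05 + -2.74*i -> [-6.05, -8.79, -11.53, -14.27, -17.01]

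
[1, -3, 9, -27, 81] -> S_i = 1*-3^i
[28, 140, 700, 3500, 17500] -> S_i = 28*5^i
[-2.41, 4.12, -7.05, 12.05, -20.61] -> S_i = -2.41*(-1.71)^i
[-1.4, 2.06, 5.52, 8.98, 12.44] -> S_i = -1.40 + 3.46*i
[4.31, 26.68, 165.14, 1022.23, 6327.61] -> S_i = 4.31*6.19^i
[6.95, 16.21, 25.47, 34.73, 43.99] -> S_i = 6.95 + 9.26*i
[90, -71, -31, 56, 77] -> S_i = Random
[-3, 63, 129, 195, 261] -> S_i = -3 + 66*i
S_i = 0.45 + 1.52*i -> [0.45, 1.97, 3.49, 5.01, 6.53]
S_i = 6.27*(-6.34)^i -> [6.27, -39.75, 252.03, -1597.85, 10130.35]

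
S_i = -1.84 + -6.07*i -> [-1.84, -7.91, -13.98, -20.05, -26.12]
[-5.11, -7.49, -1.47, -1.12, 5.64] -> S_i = Random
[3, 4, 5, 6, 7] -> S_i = 3 + 1*i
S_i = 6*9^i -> [6, 54, 486, 4374, 39366]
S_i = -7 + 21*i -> [-7, 14, 35, 56, 77]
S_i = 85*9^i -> [85, 765, 6885, 61965, 557685]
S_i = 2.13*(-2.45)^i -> [2.13, -5.22, 12.79, -31.32, 76.74]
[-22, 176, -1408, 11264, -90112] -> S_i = -22*-8^i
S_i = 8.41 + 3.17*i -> [8.41, 11.58, 14.75, 17.92, 21.09]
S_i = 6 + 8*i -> [6, 14, 22, 30, 38]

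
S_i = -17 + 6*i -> [-17, -11, -5, 1, 7]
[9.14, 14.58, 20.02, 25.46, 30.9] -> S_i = 9.14 + 5.44*i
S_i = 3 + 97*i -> [3, 100, 197, 294, 391]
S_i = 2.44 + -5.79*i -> [2.44, -3.35, -9.14, -14.93, -20.72]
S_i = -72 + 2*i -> [-72, -70, -68, -66, -64]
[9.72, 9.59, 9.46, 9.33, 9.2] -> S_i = 9.72 + -0.13*i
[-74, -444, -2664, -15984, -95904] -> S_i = -74*6^i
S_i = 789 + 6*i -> [789, 795, 801, 807, 813]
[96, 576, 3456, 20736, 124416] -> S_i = 96*6^i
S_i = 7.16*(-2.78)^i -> [7.16, -19.9, 55.34, -153.83, 427.65]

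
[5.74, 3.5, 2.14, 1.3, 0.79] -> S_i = 5.74*0.61^i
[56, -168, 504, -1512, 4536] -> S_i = 56*-3^i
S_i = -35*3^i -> [-35, -105, -315, -945, -2835]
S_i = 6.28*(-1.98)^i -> [6.28, -12.43, 24.62, -48.75, 96.52]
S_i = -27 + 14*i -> [-27, -13, 1, 15, 29]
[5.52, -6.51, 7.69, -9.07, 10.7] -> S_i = 5.52*(-1.18)^i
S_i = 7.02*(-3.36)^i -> [7.02, -23.59, 79.25, -266.29, 894.73]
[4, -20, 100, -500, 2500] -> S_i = 4*-5^i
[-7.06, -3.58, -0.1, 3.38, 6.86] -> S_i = -7.06 + 3.48*i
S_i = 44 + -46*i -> [44, -2, -48, -94, -140]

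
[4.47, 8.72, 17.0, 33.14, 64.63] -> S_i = 4.47*1.95^i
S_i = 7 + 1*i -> [7, 8, 9, 10, 11]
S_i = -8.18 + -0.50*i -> [-8.18, -8.68, -9.18, -9.68, -10.18]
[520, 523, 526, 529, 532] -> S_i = 520 + 3*i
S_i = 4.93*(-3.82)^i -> [4.93, -18.83, 71.94, -274.81, 1049.79]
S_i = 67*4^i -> [67, 268, 1072, 4288, 17152]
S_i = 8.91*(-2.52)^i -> [8.91, -22.45, 56.58, -142.59, 359.32]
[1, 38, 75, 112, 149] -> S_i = 1 + 37*i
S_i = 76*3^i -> [76, 228, 684, 2052, 6156]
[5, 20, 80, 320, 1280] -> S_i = 5*4^i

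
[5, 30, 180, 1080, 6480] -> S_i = 5*6^i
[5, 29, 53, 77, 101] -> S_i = 5 + 24*i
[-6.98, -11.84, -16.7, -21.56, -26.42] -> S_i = -6.98 + -4.86*i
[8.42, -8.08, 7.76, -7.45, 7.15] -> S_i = 8.42*(-0.96)^i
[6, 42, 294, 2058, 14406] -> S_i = 6*7^i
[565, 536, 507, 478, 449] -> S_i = 565 + -29*i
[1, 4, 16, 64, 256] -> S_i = 1*4^i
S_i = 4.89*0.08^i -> [4.89, 0.39, 0.03, 0.0, 0.0]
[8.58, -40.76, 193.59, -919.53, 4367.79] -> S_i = 8.58*(-4.75)^i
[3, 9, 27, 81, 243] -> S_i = 3*3^i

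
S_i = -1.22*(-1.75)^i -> [-1.22, 2.13, -3.74, 6.54, -11.44]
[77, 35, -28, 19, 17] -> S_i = Random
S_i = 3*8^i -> [3, 24, 192, 1536, 12288]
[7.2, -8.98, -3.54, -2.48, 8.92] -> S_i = Random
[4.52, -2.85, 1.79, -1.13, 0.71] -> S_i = 4.52*(-0.63)^i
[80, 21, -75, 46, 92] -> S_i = Random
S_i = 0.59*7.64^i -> [0.59, 4.51, 34.44, 263.11, 2010.14]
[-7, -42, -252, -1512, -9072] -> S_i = -7*6^i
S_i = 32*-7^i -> [32, -224, 1568, -10976, 76832]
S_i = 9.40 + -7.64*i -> [9.4, 1.76, -5.88, -13.52, -21.16]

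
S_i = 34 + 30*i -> [34, 64, 94, 124, 154]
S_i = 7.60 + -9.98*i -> [7.6, -2.38, -12.36, -22.34, -32.32]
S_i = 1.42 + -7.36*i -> [1.42, -5.94, -13.3, -20.66, -28.02]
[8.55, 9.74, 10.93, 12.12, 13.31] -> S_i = 8.55 + 1.19*i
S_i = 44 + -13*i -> [44, 31, 18, 5, -8]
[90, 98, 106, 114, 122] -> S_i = 90 + 8*i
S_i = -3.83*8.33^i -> [-3.83, -31.9, -265.76, -2213.78, -18440.76]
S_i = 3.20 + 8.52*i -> [3.2, 11.72, 20.24, 28.76, 37.28]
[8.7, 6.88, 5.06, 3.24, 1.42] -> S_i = 8.70 + -1.82*i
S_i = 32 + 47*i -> [32, 79, 126, 173, 220]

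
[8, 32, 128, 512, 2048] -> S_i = 8*4^i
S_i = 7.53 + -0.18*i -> [7.53, 7.35, 7.17, 6.99, 6.81]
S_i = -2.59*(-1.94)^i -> [-2.59, 5.02, -9.75, 18.91, -36.69]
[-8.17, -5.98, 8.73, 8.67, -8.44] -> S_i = Random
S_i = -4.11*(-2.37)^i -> [-4.11, 9.74, -23.09, 54.71, -129.67]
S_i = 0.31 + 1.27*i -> [0.31, 1.58, 2.85, 4.12, 5.39]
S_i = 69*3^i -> [69, 207, 621, 1863, 5589]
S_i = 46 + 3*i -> [46, 49, 52, 55, 58]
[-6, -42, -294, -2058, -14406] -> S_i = -6*7^i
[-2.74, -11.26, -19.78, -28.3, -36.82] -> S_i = -2.74 + -8.52*i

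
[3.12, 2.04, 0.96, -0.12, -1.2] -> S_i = 3.12 + -1.08*i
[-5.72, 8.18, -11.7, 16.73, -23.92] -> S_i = -5.72*(-1.43)^i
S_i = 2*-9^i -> [2, -18, 162, -1458, 13122]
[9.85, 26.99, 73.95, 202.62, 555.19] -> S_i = 9.85*2.74^i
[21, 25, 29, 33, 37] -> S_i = 21 + 4*i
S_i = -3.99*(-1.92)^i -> [-3.99, 7.66, -14.71, 28.24, -54.22]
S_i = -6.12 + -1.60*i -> [-6.12, -7.72, -9.32, -10.92, -12.52]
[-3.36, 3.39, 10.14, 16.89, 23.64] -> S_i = -3.36 + 6.75*i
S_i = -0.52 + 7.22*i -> [-0.52, 6.7, 13.92, 21.14, 28.36]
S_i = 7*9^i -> [7, 63, 567, 5103, 45927]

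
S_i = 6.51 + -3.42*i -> [6.51, 3.09, -0.33, -3.75, -7.17]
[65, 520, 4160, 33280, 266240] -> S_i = 65*8^i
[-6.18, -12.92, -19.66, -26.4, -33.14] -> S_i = -6.18 + -6.74*i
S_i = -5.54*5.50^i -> [-5.54, -30.47, -167.58, -921.72, -5069.45]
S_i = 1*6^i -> [1, 6, 36, 216, 1296]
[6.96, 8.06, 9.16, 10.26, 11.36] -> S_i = 6.96 + 1.10*i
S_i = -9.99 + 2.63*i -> [-9.99, -7.36, -4.73, -2.1, 0.53]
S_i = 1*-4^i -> [1, -4, 16, -64, 256]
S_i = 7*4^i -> [7, 28, 112, 448, 1792]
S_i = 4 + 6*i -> [4, 10, 16, 22, 28]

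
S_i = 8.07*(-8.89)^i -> [8.07, -71.74, 637.79, -5669.94, 50405.81]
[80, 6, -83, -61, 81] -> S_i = Random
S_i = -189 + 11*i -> [-189, -178, -167, -156, -145]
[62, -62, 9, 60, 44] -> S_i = Random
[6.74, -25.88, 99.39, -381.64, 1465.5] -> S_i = 6.74*(-3.84)^i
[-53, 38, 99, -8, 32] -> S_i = Random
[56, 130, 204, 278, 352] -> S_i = 56 + 74*i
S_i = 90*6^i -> [90, 540, 3240, 19440, 116640]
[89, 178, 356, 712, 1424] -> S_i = 89*2^i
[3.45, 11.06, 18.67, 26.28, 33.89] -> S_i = 3.45 + 7.61*i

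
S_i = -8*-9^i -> [-8, 72, -648, 5832, -52488]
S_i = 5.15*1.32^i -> [5.15, 6.8, 8.97, 11.84, 15.64]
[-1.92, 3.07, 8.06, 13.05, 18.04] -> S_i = -1.92 + 4.99*i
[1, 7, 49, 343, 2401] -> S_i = 1*7^i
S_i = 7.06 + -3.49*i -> [7.06, 3.57, 0.08, -3.41, -6.9]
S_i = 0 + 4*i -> [0, 4, 8, 12, 16]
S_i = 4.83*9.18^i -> [4.83, 44.34, 407.04, 3736.59, 34301.87]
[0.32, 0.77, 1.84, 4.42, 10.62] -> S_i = 0.32*2.40^i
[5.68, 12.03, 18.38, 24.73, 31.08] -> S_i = 5.68 + 6.35*i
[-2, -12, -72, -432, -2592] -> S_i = -2*6^i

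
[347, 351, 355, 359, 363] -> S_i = 347 + 4*i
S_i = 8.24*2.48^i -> [8.24, 20.44, 50.68, 125.68, 311.7]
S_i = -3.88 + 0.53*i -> [-3.88, -3.35, -2.82, -2.29, -1.76]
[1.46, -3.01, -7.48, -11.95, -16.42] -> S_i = 1.46 + -4.47*i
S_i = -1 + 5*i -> [-1, 4, 9, 14, 19]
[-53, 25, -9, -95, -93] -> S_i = Random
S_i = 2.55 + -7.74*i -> [2.55, -5.19, -12.93, -20.67, -28.41]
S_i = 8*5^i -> [8, 40, 200, 1000, 5000]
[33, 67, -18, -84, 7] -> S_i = Random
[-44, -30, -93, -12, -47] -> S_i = Random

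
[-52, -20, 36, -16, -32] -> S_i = Random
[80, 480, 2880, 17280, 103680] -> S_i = 80*6^i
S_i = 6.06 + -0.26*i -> [6.06, 5.8, 5.54, 5.28, 5.02]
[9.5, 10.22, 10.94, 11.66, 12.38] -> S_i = 9.50 + 0.72*i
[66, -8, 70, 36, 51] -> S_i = Random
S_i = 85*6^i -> [85, 510, 3060, 18360, 110160]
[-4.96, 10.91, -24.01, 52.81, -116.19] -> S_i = -4.96*(-2.20)^i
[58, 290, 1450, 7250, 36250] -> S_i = 58*5^i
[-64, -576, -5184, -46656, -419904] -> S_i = -64*9^i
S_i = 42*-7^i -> [42, -294, 2058, -14406, 100842]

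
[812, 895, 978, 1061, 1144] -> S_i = 812 + 83*i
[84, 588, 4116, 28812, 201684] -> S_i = 84*7^i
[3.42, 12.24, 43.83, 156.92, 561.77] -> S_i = 3.42*3.58^i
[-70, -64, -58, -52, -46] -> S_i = -70 + 6*i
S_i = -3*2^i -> [-3, -6, -12, -24, -48]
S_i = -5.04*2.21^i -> [-5.04, -11.14, -24.62, -54.4, -120.23]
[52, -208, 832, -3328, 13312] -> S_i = 52*-4^i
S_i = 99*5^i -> [99, 495, 2475, 12375, 61875]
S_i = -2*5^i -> [-2, -10, -50, -250, -1250]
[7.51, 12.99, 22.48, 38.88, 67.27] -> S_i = 7.51*1.73^i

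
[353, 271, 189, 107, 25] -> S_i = 353 + -82*i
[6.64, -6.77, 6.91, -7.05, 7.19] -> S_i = 6.64*(-1.02)^i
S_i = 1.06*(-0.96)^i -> [1.06, -1.02, 0.98, -0.94, 0.9]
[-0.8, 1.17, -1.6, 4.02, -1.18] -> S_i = Random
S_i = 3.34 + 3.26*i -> [3.34, 6.6, 9.86, 13.12, 16.38]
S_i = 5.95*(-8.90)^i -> [5.95, -52.96, 471.3, -4194.57, 37331.63]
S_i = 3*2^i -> [3, 6, 12, 24, 48]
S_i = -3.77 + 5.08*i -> [-3.77, 1.31, 6.39, 11.47, 16.55]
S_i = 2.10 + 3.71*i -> [2.1, 5.81, 9.52, 13.23, 16.94]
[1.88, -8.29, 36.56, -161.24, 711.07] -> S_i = 1.88*(-4.41)^i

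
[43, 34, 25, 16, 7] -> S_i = 43 + -9*i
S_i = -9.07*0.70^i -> [-9.07, -6.35, -4.44, -3.11, -2.18]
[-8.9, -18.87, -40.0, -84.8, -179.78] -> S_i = -8.90*2.12^i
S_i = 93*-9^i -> [93, -837, 7533, -67797, 610173]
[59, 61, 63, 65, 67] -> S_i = 59 + 2*i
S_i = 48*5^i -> [48, 240, 1200, 6000, 30000]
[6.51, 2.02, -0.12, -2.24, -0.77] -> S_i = Random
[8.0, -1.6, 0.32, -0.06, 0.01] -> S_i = 8.00*(-0.20)^i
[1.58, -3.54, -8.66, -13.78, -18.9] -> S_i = 1.58 + -5.12*i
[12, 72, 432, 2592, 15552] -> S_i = 12*6^i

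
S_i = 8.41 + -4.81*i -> [8.41, 3.6, -1.21, -6.02, -10.83]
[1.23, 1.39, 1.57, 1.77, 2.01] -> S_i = 1.23*1.13^i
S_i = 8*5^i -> [8, 40, 200, 1000, 5000]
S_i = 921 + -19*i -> [921, 902, 883, 864, 845]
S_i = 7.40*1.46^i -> [7.4, 10.8, 15.77, 23.03, 33.62]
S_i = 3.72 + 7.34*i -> [3.72, 11.06, 18.4, 25.74, 33.08]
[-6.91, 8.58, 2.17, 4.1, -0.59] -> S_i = Random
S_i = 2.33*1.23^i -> [2.33, 2.87, 3.53, 4.34, 5.33]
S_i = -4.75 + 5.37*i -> [-4.75, 0.62, 5.99, 11.36, 16.73]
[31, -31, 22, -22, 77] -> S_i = Random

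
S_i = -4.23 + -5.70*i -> [-4.23, -9.93, -15.63, -21.33, -27.03]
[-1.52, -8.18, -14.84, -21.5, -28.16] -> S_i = -1.52 + -6.66*i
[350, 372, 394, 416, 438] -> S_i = 350 + 22*i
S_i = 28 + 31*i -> [28, 59, 90, 121, 152]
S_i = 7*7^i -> [7, 49, 343, 2401, 16807]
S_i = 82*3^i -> [82, 246, 738, 2214, 6642]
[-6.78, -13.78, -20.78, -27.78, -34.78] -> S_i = -6.78 + -7.00*i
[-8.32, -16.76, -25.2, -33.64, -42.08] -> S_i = -8.32 + -8.44*i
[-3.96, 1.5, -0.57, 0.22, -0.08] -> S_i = -3.96*(-0.38)^i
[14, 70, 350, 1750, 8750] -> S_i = 14*5^i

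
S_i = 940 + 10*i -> [940, 950, 960, 970, 980]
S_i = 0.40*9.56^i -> [0.4, 3.82, 36.56, 349.49, 3341.12]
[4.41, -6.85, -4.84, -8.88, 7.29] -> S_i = Random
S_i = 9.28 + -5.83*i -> [9.28, 3.45, -2.38, -8.21, -14.04]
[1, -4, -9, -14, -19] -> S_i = 1 + -5*i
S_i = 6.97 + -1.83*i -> [6.97, 5.14, 3.31, 1.48, -0.35]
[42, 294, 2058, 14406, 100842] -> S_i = 42*7^i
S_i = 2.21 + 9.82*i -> [2.21, 12.03, 21.85, 31.67, 41.49]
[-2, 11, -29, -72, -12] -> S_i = Random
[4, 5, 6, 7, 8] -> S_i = 4 + 1*i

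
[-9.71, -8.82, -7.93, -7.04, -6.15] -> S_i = -9.71 + 0.89*i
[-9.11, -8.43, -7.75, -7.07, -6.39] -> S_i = -9.11 + 0.68*i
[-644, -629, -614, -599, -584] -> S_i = -644 + 15*i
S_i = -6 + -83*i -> [-6, -89, -172, -255, -338]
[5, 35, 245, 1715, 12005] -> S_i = 5*7^i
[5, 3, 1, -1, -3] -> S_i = 5 + -2*i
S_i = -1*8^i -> [-1, -8, -64, -512, -4096]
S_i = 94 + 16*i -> [94, 110, 126, 142, 158]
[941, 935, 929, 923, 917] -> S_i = 941 + -6*i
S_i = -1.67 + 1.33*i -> [-1.67, -0.34, 0.99, 2.32, 3.65]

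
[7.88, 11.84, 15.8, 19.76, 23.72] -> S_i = 7.88 + 3.96*i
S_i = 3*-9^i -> [3, -27, 243, -2187, 19683]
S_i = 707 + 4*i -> [707, 711, 715, 719, 723]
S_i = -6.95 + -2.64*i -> [-6.95, -9.59, -12.23, -14.87, -17.51]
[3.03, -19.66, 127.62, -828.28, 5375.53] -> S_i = 3.03*(-6.49)^i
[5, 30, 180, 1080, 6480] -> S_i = 5*6^i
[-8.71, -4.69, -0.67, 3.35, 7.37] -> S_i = -8.71 + 4.02*i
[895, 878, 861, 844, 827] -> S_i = 895 + -17*i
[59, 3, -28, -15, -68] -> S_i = Random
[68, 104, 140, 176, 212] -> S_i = 68 + 36*i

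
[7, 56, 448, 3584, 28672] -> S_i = 7*8^i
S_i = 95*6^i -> [95, 570, 3420, 20520, 123120]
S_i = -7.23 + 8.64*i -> [-7.23, 1.41, 10.05, 18.69, 27.33]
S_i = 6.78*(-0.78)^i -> [6.78, -5.29, 4.12, -3.22, 2.51]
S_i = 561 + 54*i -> [561, 615, 669, 723, 777]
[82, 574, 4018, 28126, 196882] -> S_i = 82*7^i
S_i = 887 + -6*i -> [887, 881, 875, 869, 863]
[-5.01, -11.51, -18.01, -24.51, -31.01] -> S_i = -5.01 + -6.50*i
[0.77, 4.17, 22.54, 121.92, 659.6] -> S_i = 0.77*5.41^i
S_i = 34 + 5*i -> [34, 39, 44, 49, 54]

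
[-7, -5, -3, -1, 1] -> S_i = -7 + 2*i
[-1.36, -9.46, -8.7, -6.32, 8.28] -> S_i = Random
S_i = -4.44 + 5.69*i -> [-4.44, 1.25, 6.94, 12.63, 18.32]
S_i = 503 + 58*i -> [503, 561, 619, 677, 735]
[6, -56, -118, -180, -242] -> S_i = 6 + -62*i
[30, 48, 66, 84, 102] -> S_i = 30 + 18*i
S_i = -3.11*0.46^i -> [-3.11, -1.43, -0.66, -0.3, -0.14]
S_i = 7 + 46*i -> [7, 53, 99, 145, 191]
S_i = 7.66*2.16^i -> [7.66, 16.55, 35.74, 77.2, 166.74]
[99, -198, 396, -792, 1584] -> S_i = 99*-2^i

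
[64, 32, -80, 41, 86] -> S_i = Random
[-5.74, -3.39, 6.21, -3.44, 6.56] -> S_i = Random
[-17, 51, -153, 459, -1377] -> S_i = -17*-3^i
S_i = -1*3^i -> [-1, -3, -9, -27, -81]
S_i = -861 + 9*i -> [-861, -852, -843, -834, -825]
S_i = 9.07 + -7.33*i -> [9.07, 1.74, -5.59, -12.92, -20.25]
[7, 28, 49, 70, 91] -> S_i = 7 + 21*i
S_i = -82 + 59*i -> [-82, -23, 36, 95, 154]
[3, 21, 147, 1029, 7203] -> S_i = 3*7^i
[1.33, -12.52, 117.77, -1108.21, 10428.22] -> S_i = 1.33*(-9.41)^i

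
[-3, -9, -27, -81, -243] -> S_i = -3*3^i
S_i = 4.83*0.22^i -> [4.83, 1.06, 0.23, 0.05, 0.01]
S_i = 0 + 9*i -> [0, 9, 18, 27, 36]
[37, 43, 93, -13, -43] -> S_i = Random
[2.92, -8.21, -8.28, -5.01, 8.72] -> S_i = Random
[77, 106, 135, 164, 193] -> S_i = 77 + 29*i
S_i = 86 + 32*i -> [86, 118, 150, 182, 214]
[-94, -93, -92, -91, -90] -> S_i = -94 + 1*i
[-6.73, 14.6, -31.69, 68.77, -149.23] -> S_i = -6.73*(-2.17)^i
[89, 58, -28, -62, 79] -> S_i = Random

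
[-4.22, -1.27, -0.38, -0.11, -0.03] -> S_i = -4.22*0.30^i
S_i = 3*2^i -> [3, 6, 12, 24, 48]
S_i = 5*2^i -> [5, 10, 20, 40, 80]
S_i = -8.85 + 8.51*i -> [-8.85, -0.34, 8.17, 16.68, 25.19]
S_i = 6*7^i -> [6, 42, 294, 2058, 14406]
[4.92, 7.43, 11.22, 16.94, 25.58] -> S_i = 4.92*1.51^i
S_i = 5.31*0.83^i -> [5.31, 4.41, 3.66, 3.04, 2.52]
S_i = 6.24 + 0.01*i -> [6.24, 6.25, 6.26, 6.27, 6.28]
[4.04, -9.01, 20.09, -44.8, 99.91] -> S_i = 4.04*(-2.23)^i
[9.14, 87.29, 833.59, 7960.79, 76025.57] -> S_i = 9.14*9.55^i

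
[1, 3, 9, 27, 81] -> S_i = 1*3^i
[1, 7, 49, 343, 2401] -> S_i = 1*7^i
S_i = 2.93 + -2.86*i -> [2.93, 0.07, -2.79, -5.65, -8.51]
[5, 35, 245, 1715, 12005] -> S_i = 5*7^i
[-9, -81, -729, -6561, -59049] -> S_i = -9*9^i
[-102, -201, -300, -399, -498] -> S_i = -102 + -99*i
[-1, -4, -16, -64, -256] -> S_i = -1*4^i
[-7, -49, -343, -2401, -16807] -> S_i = -7*7^i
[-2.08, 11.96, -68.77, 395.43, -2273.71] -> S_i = -2.08*(-5.75)^i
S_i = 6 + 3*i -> [6, 9, 12, 15, 18]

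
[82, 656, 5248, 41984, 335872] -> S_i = 82*8^i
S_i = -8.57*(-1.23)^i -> [-8.57, 10.54, -12.97, 15.95, -19.62]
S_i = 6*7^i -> [6, 42, 294, 2058, 14406]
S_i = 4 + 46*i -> [4, 50, 96, 142, 188]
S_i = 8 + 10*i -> [8, 18, 28, 38, 48]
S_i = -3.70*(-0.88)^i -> [-3.7, 3.26, -2.87, 2.52, -2.22]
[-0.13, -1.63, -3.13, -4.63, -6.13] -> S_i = -0.13 + -1.50*i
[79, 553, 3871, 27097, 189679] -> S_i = 79*7^i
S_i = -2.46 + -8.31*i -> [-2.46, -10.77, -19.08, -27.39, -35.7]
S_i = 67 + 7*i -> [67, 74, 81, 88, 95]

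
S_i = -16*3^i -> [-16, -48, -144, -432, -1296]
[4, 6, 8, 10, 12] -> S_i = 4 + 2*i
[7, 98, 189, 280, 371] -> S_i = 7 + 91*i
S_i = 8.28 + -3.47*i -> [8.28, 4.81, 1.34, -2.13, -5.6]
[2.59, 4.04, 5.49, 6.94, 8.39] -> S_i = 2.59 + 1.45*i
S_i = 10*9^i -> [10, 90, 810, 7290, 65610]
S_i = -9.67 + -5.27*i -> [-9.67, -14.94, -20.21, -25.48, -30.75]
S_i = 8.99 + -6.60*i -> [8.99, 2.39, -4.21, -10.81, -17.41]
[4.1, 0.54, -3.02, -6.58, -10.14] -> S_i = 4.10 + -3.56*i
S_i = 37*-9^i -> [37, -333, 2997, -26973, 242757]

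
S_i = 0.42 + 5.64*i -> [0.42, 6.06, 11.7, 17.34, 22.98]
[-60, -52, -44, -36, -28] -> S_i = -60 + 8*i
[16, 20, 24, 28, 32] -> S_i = 16 + 4*i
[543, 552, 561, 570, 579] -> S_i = 543 + 9*i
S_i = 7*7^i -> [7, 49, 343, 2401, 16807]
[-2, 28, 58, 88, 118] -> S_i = -2 + 30*i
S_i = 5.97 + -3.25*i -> [5.97, 2.72, -0.53, -3.78, -7.03]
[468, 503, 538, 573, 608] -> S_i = 468 + 35*i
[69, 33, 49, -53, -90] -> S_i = Random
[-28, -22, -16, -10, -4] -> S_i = -28 + 6*i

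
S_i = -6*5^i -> [-6, -30, -150, -750, -3750]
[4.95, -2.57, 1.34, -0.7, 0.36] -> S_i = 4.95*(-0.52)^i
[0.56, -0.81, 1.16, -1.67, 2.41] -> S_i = 0.56*(-1.44)^i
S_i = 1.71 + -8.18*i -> [1.71, -6.47, -14.65, -22.83, -31.01]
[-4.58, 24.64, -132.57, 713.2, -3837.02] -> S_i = -4.58*(-5.38)^i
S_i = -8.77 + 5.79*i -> [-8.77, -2.98, 2.81, 8.6, 14.39]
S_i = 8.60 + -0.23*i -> [8.6, 8.37, 8.14, 7.91, 7.68]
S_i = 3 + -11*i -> [3, -8, -19, -30, -41]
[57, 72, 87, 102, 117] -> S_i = 57 + 15*i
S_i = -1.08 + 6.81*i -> [-1.08, 5.73, 12.54, 19.35, 26.16]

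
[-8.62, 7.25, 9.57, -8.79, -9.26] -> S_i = Random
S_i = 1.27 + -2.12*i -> [1.27, -0.85, -2.97, -5.09, -7.21]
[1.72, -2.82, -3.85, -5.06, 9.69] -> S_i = Random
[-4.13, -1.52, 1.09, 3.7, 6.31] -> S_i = -4.13 + 2.61*i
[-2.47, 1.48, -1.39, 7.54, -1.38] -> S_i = Random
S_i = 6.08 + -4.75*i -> [6.08, 1.33, -3.42, -8.17, -12.92]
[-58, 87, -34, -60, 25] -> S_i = Random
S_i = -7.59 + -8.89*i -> [-7.59, -16.48, -25.37, -34.26, -43.15]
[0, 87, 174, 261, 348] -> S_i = 0 + 87*i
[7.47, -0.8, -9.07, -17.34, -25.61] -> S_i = 7.47 + -8.27*i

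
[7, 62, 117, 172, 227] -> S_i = 7 + 55*i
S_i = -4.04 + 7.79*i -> [-4.04, 3.75, 11.54, 19.33, 27.12]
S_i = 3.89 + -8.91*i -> [3.89, -5.02, -13.93, -22.84, -31.75]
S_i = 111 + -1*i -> [111, 110, 109, 108, 107]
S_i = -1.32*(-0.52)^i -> [-1.32, 0.69, -0.36, 0.19, -0.1]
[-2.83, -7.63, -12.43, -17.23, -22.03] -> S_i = -2.83 + -4.80*i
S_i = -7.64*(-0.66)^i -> [-7.64, 5.04, -3.33, 2.2, -1.45]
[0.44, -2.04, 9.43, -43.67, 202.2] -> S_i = 0.44*(-4.63)^i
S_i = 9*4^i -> [9, 36, 144, 576, 2304]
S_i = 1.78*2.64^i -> [1.78, 4.7, 12.41, 32.75, 86.46]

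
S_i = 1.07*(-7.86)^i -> [1.07, -8.41, 66.1, -519.58, 4083.89]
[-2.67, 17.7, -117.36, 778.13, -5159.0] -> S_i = -2.67*(-6.63)^i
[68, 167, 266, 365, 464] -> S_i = 68 + 99*i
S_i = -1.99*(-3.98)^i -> [-1.99, 7.92, -31.52, 125.46, -499.33]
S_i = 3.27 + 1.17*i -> [3.27, 4.44, 5.61, 6.78, 7.95]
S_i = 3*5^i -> [3, 15, 75, 375, 1875]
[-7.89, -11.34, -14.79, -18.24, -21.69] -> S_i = -7.89 + -3.45*i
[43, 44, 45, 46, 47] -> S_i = 43 + 1*i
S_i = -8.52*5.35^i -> [-8.52, -45.58, -243.86, -1304.67, -6979.99]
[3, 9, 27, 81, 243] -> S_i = 3*3^i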